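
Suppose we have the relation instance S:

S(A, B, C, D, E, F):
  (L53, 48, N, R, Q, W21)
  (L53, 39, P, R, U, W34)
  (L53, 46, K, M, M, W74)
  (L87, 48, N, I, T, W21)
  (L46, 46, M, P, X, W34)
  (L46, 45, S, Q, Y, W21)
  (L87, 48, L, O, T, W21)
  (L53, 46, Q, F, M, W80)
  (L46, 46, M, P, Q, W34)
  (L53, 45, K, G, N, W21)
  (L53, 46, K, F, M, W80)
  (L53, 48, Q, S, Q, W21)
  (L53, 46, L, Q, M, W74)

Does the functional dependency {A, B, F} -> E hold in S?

(A=L53, B=48, F=W21): 2 rows → E = Q, Q ✓
(A=L53, B=39, F=W34): 1 row → E = U ✓
(A=L53, B=46, F=W74): 2 rows → E = M, M ✓
(A=L87, B=48, F=W21): 2 rows → E = T, T ✓
(A=L46, B=46, F=W34): 2 rows → E takes values {X, Q} — violation
(A=L46, B=45, F=W21): 1 row → E = Y ✓
(A=L53, B=46, F=W80): 2 rows → E = M, M ✓
(A=L53, B=45, F=W21): 1 row → E = N ✓
Two rows agree on {A, B, F} but differ on E, so {A, B, F} -> E does not hold.

No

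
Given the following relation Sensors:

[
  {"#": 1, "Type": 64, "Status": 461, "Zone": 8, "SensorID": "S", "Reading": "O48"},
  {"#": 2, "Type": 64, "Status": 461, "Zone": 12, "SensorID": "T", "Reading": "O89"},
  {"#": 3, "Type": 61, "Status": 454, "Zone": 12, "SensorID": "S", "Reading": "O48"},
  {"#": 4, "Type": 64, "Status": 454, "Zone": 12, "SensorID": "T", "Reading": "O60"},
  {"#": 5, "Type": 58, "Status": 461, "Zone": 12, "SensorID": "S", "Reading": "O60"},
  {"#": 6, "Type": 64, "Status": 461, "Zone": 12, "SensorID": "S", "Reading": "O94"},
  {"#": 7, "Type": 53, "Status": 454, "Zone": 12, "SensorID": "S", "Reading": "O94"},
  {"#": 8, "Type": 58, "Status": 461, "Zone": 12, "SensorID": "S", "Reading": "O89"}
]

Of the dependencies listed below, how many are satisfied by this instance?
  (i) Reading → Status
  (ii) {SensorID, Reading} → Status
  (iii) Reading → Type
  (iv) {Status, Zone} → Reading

(i) Reading → Status: Reading=O48: rows 1, 3 → Status takes values {461, 454} — violation; Reading=O60: rows 4, 5 → Status takes values {454, 461} — violation; Reading=O94: rows 6, 7 → Status takes values {461, 454} — violation — fails.
(ii) {SensorID, Reading} → Status: (SensorID=S, Reading=O48): rows 1, 3 → Status takes values {461, 454} — violation; (SensorID=S, Reading=O94): rows 6, 7 → Status takes values {461, 454} — violation — fails.
(iii) Reading → Type: Reading=O48: rows 1, 3 → Type takes values {64, 61} — violation; Reading=O89: rows 2, 8 → Type takes values {64, 58} — violation; Reading=O60: rows 4, 5 → Type takes values {64, 58} — violation; Reading=O94: rows 6, 7 → Type takes values {64, 53} — violation — fails.
(iv) {Status, Zone} → Reading: (Status=461, Zone=12): rows 2, 5, 6, 8 → Reading takes values {O89, O60, O94} — violation; (Status=454, Zone=12): rows 3, 4, 7 → Reading takes values {O48, O60, O94} — violation — fails.
None of the 4 dependencies hold.

0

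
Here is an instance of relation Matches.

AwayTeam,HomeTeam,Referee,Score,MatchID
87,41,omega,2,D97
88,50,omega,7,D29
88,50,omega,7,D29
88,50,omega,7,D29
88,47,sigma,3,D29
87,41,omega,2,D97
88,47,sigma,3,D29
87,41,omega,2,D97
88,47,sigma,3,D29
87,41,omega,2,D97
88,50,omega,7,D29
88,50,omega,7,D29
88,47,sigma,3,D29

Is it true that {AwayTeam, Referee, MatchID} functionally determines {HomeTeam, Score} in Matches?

Yes

(AwayTeam=87, Referee=omega, MatchID=D97): 4 rows → {HomeTeam,Score} = (41, 2), (41, 2), (41, 2), (41, 2) ✓
(AwayTeam=88, Referee=omega, MatchID=D29): 5 rows → {HomeTeam,Score} = (50, 7), (50, 7), (50, 7), (50, 7), (50, 7) ✓
(AwayTeam=88, Referee=sigma, MatchID=D29): 4 rows → {HomeTeam,Score} = (47, 3), (47, 3), (47, 3), (47, 3) ✓
Every {AwayTeam, Referee, MatchID} value is associated with a single {HomeTeam, Score} value, so {AwayTeam, Referee, MatchID} -> {HomeTeam, Score} holds.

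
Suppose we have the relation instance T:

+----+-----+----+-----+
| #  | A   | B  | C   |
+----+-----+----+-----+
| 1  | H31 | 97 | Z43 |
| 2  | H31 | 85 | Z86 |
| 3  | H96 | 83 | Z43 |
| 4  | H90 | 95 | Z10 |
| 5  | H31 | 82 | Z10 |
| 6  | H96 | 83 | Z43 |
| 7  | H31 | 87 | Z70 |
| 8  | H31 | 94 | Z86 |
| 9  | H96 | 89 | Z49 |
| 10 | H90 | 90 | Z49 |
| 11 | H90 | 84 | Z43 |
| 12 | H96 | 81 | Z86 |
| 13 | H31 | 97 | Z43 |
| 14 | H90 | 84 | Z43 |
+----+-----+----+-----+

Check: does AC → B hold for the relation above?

No

(A=H31, C=Z43): rows 1, 13 → B = 97, 97 ✓
(A=H31, C=Z86): rows 2, 8 → B takes values {85, 94} — violation
(A=H96, C=Z43): rows 3, 6 → B = 83, 83 ✓
(A=H90, C=Z10): row 4 → B = 95 ✓
(A=H31, C=Z10): row 5 → B = 82 ✓
(A=H31, C=Z70): row 7 → B = 87 ✓
(A=H96, C=Z49): row 9 → B = 89 ✓
(A=H90, C=Z49): row 10 → B = 90 ✓
(A=H90, C=Z43): rows 11, 14 → B = 84, 84 ✓
(A=H96, C=Z86): row 12 → B = 81 ✓
Two rows agree on AC but differ on B, so AC → B does not hold.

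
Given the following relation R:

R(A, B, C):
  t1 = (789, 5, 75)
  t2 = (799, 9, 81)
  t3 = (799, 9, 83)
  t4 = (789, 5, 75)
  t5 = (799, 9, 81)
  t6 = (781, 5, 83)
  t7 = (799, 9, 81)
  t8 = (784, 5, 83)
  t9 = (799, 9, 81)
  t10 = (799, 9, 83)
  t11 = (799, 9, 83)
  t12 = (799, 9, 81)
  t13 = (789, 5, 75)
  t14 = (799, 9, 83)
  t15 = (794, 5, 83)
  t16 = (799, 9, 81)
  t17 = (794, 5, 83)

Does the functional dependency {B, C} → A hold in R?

No

(B=5, C=75): rows 1, 4, 13 → A = 789, 789, 789 ✓
(B=9, C=81): rows 2, 5, 7, 9, 12, 16 → A = 799, 799, 799, 799, 799, 799 ✓
(B=9, C=83): rows 3, 10, 11, 14 → A = 799, 799, 799, 799 ✓
(B=5, C=83): rows 6, 8, 15, 17 → A takes values {781, 784, 794} — violation
Two rows agree on {B, C} but differ on A, so {B, C} → A does not hold.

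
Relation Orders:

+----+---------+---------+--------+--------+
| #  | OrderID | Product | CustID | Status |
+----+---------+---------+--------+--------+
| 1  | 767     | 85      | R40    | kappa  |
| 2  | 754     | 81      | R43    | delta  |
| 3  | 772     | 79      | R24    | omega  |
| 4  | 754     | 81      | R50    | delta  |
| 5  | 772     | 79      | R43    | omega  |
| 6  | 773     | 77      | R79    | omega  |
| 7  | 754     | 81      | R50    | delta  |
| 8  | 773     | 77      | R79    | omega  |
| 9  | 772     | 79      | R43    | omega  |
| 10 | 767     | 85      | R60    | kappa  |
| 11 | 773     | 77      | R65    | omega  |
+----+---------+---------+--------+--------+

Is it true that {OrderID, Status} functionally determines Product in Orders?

Yes

(OrderID=767, Status=kappa): rows 1, 10 → Product = 85, 85 ✓
(OrderID=754, Status=delta): rows 2, 4, 7 → Product = 81, 81, 81 ✓
(OrderID=772, Status=omega): rows 3, 5, 9 → Product = 79, 79, 79 ✓
(OrderID=773, Status=omega): rows 6, 8, 11 → Product = 77, 77, 77 ✓
Every {OrderID, Status} value is associated with a single Product value, so {OrderID, Status} -> Product holds.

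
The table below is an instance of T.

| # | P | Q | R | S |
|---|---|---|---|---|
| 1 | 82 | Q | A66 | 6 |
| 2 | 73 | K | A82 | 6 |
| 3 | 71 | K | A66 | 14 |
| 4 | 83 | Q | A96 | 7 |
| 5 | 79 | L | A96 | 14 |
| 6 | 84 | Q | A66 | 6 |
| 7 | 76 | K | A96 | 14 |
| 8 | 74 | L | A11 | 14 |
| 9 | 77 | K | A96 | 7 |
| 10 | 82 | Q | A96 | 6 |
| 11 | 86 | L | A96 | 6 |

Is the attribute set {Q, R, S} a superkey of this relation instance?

No

Rows 1 and 6 have the same {Q, R, S} value (Q=Q, R=A66, S=6) but are distinct tuples, so {Q, R, S} does not determine every attribute — not a superkey.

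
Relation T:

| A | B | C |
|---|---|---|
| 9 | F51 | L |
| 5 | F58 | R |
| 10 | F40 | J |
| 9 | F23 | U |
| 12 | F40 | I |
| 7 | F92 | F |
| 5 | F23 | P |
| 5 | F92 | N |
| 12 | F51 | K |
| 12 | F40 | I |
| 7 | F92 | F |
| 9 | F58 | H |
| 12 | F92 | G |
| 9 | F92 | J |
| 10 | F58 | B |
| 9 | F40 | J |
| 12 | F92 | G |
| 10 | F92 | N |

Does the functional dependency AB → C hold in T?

(A=9, B=F51): 1 row → C = L ✓
(A=5, B=F58): 1 row → C = R ✓
(A=10, B=F40): 1 row → C = J ✓
(A=9, B=F23): 1 row → C = U ✓
(A=12, B=F40): 2 rows → C = I, I ✓
(A=7, B=F92): 2 rows → C = F, F ✓
(A=5, B=F23): 1 row → C = P ✓
(A=5, B=F92): 1 row → C = N ✓
(A=12, B=F51): 1 row → C = K ✓
(A=9, B=F58): 1 row → C = H ✓
(A=12, B=F92): 2 rows → C = G, G ✓
(A=9, B=F92): 1 row → C = J ✓
(A=10, B=F58): 1 row → C = B ✓
(A=9, B=F40): 1 row → C = J ✓
(A=10, B=F92): 1 row → C = N ✓
Every AB value is associated with a single C value, so AB → C holds.

Yes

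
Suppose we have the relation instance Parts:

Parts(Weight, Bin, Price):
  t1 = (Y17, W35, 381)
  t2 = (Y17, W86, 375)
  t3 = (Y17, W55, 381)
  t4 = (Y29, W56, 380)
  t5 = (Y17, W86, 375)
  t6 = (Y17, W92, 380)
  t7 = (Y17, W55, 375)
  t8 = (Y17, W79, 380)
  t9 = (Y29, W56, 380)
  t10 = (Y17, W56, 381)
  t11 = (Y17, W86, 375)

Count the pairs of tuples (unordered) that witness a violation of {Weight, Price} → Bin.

(Weight=Y17, Price=381): violating pairs (1,3), (1,10), (3,10) — 3 pairs.
(Weight=Y17, Price=375): violating pairs (2,7), (5,7), (7,11) — 3 pairs.
(Weight=Y29, Price=380): all 2 rows agree on Bin — 0 pairs.
(Weight=Y17, Price=380): violating pairs (6,8) — 1 pair.

7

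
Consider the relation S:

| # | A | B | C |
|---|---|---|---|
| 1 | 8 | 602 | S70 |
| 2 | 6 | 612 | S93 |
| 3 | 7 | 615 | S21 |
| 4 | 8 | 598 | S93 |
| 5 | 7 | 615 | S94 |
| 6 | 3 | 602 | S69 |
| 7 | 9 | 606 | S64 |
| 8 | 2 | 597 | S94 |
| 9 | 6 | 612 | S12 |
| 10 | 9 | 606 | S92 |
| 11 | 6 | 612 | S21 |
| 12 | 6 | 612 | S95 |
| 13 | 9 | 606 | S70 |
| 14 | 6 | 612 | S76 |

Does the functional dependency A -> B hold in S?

No

A=8: rows 1, 4 → B takes values {602, 598} — violation
A=6: rows 2, 9, 11, 12, 14 → B = 612, 612, 612, 612, 612 ✓
A=7: rows 3, 5 → B = 615, 615 ✓
A=3: row 6 → B = 602 ✓
A=9: rows 7, 10, 13 → B = 606, 606, 606 ✓
A=2: row 8 → B = 597 ✓
Two rows agree on A but differ on B, so A -> B does not hold.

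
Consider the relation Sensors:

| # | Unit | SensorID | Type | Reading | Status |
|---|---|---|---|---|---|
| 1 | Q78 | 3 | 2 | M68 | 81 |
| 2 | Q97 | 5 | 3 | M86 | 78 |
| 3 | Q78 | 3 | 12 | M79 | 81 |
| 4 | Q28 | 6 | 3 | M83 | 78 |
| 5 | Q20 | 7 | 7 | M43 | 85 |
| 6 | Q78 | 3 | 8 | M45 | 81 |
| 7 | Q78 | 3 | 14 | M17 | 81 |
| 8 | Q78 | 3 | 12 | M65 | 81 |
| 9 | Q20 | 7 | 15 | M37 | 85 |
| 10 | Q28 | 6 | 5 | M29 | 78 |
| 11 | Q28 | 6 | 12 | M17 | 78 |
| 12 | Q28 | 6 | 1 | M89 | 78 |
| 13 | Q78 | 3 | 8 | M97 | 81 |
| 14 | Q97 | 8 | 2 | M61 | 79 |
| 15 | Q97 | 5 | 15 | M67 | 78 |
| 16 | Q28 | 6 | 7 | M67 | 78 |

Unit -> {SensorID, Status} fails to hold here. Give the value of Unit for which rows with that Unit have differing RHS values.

Unit=Q78: rows 1, 3, 6, 7, 8, 13 → {SensorID,Status} = (3, 81), (3, 81), (3, 81), (3, 81), (3, 81), (3, 81) ✓
Unit=Q97: rows 2, 14, 15 → {SensorID,Status} takes values {(5, 78), (8, 79)} — violation
Unit=Q28: rows 4, 10, 11, 12, 16 → {SensorID,Status} = (6, 78), (6, 78), (6, 78), (6, 78), (6, 78) ✓
Unit=Q20: rows 5, 9 → {SensorID,Status} = (7, 85), (7, 85) ✓
The only Unit value with inconsistent RHS is Unit=Q97.

Q97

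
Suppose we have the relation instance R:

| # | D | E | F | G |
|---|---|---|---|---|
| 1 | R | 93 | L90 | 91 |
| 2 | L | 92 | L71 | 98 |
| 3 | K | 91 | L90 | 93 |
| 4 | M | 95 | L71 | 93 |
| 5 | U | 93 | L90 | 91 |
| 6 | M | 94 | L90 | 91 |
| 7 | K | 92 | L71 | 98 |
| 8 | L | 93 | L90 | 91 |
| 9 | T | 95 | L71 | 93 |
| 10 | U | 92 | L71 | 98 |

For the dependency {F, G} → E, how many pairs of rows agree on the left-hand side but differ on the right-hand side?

(F=L90, G=91): violating pairs (1,6), (5,6), (6,8) — 3 pairs.
(F=L71, G=98): all 3 rows agree on E — 0 pairs.
(F=L71, G=93): all 2 rows agree on E — 0 pairs.

3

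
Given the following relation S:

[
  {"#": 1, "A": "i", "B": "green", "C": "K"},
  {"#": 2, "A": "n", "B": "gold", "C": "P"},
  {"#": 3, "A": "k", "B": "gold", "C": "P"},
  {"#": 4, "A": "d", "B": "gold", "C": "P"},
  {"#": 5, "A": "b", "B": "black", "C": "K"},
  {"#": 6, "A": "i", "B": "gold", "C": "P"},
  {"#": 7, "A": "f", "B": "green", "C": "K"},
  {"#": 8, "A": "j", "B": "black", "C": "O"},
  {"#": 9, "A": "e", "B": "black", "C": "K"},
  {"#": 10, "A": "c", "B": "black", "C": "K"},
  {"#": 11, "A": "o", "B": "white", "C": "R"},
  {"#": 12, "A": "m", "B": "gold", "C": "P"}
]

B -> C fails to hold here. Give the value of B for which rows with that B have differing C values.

black

B=green: rows 1, 7 → C = K, K ✓
B=gold: rows 2, 3, 4, 6, 12 → C = P, P, P, P, P ✓
B=black: rows 5, 8, 9, 10 → C takes values {K, O} — violation
B=white: row 11 → C = R ✓
The only B value with inconsistent C is B=black.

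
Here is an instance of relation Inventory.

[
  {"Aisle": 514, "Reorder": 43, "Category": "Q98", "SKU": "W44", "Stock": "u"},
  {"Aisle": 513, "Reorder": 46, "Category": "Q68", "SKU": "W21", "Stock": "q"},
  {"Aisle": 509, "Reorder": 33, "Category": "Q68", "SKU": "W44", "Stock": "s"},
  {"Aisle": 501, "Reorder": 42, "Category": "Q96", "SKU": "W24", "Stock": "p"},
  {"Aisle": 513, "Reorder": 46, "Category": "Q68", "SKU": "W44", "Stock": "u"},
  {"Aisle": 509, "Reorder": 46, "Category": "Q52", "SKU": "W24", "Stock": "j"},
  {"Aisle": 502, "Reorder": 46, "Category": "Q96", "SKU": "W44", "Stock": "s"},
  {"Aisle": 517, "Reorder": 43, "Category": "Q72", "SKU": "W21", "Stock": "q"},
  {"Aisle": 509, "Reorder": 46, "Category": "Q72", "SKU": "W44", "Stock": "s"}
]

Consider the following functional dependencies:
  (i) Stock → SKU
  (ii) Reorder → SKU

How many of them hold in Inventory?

1

(i) Stock → SKU: every LHS value maps to a single RHS value — holds.
(ii) Reorder → SKU: Reorder=43: 2 rows → SKU takes values {W44, W21} — violation; Reorder=46: 5 rows → SKU takes values {W21, W44, W24} — violation — fails.
1 of the 2 dependencies holds.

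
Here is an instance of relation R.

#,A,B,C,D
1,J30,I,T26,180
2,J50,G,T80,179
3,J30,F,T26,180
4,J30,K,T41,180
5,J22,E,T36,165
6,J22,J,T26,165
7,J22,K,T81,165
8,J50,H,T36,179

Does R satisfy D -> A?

Yes

D=180: rows 1, 3, 4 → A = J30, J30, J30 ✓
D=179: rows 2, 8 → A = J50, J50 ✓
D=165: rows 5, 6, 7 → A = J22, J22, J22 ✓
Every D value is associated with a single A value, so D -> A holds.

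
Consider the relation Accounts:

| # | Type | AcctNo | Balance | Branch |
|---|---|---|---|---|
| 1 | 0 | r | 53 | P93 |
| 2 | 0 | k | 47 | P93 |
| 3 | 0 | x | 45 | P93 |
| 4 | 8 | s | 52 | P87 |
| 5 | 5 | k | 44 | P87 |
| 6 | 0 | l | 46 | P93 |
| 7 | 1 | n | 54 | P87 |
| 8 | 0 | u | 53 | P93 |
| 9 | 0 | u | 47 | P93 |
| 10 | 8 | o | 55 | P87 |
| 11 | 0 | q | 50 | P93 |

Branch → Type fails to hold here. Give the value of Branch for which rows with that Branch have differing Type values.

Branch=P93: rows 1, 2, 3, 6, 8, 9, 11 → Type = 0, 0, 0, 0, 0, 0, 0 ✓
Branch=P87: rows 4, 5, 7, 10 → Type takes values {8, 5, 1} — violation
The only Branch value with inconsistent Type is Branch=P87.

P87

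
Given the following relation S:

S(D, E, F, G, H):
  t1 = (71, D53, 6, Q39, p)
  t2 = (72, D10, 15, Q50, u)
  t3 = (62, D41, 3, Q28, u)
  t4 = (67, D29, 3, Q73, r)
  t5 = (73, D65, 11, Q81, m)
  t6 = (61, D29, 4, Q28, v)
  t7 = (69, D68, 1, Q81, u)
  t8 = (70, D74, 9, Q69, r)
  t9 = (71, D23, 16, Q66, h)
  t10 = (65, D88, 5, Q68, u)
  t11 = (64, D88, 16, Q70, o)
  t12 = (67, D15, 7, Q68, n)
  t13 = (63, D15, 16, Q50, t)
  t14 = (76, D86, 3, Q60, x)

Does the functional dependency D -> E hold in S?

D=71: rows 1, 9 → E takes values {D53, D23} — violation
D=72: row 2 → E = D10 ✓
D=62: row 3 → E = D41 ✓
D=67: rows 4, 12 → E takes values {D29, D15} — violation
D=73: row 5 → E = D65 ✓
D=61: row 6 → E = D29 ✓
D=69: row 7 → E = D68 ✓
D=70: row 8 → E = D74 ✓
D=65: row 10 → E = D88 ✓
D=64: row 11 → E = D88 ✓
D=63: row 13 → E = D15 ✓
D=76: row 14 → E = D86 ✓
Two rows agree on D but differ on E, so D -> E does not hold.

No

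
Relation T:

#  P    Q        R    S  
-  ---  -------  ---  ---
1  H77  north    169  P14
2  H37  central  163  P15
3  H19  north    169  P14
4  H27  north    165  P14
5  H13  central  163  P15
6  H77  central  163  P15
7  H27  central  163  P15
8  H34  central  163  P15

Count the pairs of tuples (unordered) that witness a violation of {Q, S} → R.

2

(Q=north, S=P14): violating pairs (1,4), (3,4) — 2 pairs.
(Q=central, S=P15): all 5 rows agree on R — 0 pairs.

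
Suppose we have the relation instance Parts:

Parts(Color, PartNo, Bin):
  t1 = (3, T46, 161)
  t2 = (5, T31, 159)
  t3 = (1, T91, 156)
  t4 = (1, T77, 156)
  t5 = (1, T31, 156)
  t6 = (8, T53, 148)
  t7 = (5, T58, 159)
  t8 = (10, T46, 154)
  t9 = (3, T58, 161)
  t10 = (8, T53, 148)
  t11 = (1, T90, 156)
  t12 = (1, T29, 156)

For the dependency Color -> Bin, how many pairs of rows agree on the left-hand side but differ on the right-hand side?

Color=3: all 2 rows agree on Bin — 0 pairs.
Color=5: all 2 rows agree on Bin — 0 pairs.
Color=1: all 5 rows agree on Bin — 0 pairs.
Color=8: all 2 rows agree on Bin — 0 pairs.

0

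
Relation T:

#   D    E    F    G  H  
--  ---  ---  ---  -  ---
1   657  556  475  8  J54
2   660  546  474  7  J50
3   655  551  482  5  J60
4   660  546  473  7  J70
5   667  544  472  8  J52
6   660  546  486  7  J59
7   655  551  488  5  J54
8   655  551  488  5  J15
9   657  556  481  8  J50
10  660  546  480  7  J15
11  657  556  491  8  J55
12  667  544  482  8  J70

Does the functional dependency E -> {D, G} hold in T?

E=556: rows 1, 9, 11 → {D,G} = (657, 8), (657, 8), (657, 8) ✓
E=546: rows 2, 4, 6, 10 → {D,G} = (660, 7), (660, 7), (660, 7), (660, 7) ✓
E=551: rows 3, 7, 8 → {D,G} = (655, 5), (655, 5), (655, 5) ✓
E=544: rows 5, 12 → {D,G} = (667, 8), (667, 8) ✓
Every E value is associated with a single {D, G} value, so E -> {D, G} holds.

Yes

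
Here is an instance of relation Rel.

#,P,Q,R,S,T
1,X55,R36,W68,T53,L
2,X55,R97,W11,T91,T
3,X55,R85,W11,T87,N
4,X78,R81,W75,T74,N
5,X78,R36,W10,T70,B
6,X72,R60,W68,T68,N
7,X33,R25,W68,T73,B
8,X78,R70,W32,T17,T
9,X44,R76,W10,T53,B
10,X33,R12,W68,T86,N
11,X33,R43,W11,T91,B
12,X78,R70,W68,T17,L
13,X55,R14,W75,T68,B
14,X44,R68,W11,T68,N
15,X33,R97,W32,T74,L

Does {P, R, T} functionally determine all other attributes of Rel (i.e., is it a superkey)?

Yes

All 15 rows have distinct {P, R, T} values, so {P, R, T} → (all attributes) holds and {P, R, T} is a superkey.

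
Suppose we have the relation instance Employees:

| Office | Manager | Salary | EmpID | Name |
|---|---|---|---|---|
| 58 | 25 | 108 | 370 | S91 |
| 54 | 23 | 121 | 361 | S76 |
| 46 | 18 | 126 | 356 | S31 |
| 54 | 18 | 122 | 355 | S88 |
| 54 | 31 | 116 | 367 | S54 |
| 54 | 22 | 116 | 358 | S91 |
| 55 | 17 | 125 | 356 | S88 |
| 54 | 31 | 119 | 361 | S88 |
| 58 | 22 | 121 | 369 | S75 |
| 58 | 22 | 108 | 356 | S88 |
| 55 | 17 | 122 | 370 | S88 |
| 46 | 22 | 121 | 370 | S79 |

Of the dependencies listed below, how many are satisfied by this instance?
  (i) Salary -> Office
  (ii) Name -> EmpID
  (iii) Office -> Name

0

(i) Salary -> Office: Salary=121: 3 rows → Office takes values {54, 58, 46} — violation; Salary=122: 2 rows → Office takes values {54, 55} — violation — fails.
(ii) Name -> EmpID: Name=S91: 2 rows → EmpID takes values {370, 358} — violation; Name=S88: 5 rows → EmpID takes values {355, 356, 361, 370} — violation — fails.
(iii) Office -> Name: Office=58: 3 rows → Name takes values {S91, S75, S88} — violation; Office=54: 5 rows → Name takes values {S76, S88, S54, S91} — violation; Office=46: 2 rows → Name takes values {S31, S79} — violation — fails.
None of the 3 dependencies hold.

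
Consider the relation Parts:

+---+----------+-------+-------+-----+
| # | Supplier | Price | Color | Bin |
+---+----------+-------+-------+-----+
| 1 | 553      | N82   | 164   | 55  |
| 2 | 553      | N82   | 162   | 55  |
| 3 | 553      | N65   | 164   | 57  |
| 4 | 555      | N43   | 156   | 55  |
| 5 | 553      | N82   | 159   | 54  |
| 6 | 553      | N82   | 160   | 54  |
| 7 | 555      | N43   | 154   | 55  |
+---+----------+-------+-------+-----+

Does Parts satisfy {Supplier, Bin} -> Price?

Yes

(Supplier=553, Bin=55): rows 1, 2 → Price = N82, N82 ✓
(Supplier=553, Bin=57): row 3 → Price = N65 ✓
(Supplier=555, Bin=55): rows 4, 7 → Price = N43, N43 ✓
(Supplier=553, Bin=54): rows 5, 6 → Price = N82, N82 ✓
Every {Supplier, Bin} value is associated with a single Price value, so {Supplier, Bin} -> Price holds.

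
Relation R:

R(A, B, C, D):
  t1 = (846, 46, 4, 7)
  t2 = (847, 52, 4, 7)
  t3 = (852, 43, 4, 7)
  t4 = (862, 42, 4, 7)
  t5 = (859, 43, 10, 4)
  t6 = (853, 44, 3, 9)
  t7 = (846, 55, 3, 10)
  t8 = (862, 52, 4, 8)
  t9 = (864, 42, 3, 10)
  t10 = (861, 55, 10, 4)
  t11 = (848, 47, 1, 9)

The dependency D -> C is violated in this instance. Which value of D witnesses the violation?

D=7: rows 1, 2, 3, 4 → C = 4, 4, 4, 4 ✓
D=4: rows 5, 10 → C = 10, 10 ✓
D=9: rows 6, 11 → C takes values {3, 1} — violation
D=10: rows 7, 9 → C = 3, 3 ✓
D=8: row 8 → C = 4 ✓
The only D value with inconsistent C is D=9.

9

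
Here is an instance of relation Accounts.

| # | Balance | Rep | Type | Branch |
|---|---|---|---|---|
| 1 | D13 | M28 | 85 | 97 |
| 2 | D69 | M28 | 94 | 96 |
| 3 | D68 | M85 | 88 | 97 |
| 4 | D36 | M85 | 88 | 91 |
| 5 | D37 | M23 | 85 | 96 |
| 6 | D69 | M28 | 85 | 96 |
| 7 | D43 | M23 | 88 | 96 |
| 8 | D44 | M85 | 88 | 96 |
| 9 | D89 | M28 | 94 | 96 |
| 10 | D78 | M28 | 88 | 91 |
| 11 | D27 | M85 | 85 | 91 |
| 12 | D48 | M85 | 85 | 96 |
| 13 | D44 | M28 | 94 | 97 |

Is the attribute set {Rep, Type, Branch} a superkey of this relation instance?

No

Rows 2 and 9 have the same {Rep, Type, Branch} value (Rep=M28, Type=94, Branch=96) but are distinct tuples, so {Rep, Type, Branch} does not determine every attribute — not a superkey.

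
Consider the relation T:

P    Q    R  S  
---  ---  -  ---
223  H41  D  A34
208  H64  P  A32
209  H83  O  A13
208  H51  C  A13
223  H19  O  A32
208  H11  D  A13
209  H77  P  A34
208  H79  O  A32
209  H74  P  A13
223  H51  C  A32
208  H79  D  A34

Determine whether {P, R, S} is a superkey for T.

Yes

All 11 rows have distinct {P, R, S} values, so {P, R, S} → (all attributes) holds and {P, R, S} is a superkey.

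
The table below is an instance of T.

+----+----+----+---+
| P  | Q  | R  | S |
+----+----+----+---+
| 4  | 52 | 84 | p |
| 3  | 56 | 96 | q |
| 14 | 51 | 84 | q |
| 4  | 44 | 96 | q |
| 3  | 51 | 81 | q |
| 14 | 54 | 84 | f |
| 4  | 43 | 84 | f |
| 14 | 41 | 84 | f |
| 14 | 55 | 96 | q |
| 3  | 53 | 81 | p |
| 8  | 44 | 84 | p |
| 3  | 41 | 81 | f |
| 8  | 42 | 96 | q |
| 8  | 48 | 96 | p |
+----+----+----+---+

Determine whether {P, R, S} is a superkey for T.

Two distinct rows share (P=14, R=84, S=f), so {P, R, S} does not determine every attribute — not a superkey.

No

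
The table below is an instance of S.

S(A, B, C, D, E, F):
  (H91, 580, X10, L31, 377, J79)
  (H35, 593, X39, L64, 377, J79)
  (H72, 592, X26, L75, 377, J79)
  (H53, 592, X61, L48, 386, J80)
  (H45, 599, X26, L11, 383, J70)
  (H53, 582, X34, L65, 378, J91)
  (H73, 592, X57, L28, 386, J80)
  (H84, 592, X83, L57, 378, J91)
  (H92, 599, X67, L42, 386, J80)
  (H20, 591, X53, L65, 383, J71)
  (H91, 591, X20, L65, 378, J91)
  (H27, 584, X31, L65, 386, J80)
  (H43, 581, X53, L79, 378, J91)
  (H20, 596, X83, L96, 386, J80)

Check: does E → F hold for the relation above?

E=377: 3 rows → F = J79, J79, J79 ✓
E=386: 5 rows → F = J80, J80, J80, J80, J80 ✓
E=383: 2 rows → F takes values {J70, J71} — violation
E=378: 4 rows → F = J91, J91, J91, J91 ✓
Two rows agree on E but differ on F, so E → F does not hold.

No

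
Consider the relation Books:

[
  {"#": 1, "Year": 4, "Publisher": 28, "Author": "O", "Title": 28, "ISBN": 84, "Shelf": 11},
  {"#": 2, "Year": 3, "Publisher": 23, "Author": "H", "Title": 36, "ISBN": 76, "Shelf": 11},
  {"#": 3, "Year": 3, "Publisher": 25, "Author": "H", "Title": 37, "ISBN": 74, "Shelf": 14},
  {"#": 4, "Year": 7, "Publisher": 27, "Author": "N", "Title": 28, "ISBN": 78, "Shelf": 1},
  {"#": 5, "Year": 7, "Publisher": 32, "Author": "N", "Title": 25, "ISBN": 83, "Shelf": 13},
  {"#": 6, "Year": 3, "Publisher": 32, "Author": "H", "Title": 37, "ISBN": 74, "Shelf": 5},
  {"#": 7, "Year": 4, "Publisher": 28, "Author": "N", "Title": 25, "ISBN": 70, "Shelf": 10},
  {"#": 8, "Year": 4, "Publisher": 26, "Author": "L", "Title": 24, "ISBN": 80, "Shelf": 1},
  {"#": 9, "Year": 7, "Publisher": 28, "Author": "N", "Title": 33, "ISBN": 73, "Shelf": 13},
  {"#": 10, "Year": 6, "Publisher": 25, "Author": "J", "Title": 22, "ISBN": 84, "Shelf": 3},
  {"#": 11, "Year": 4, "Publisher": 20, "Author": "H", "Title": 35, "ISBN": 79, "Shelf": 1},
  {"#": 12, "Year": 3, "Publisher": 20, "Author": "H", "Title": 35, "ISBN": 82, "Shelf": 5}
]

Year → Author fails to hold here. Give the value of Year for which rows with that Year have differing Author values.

Year=4: rows 1, 7, 8, 11 → Author takes values {O, N, L, H} — violation
Year=3: rows 2, 3, 6, 12 → Author = H, H, H, H ✓
Year=7: rows 4, 5, 9 → Author = N, N, N ✓
Year=6: row 10 → Author = J ✓
The only Year value with inconsistent Author is Year=4.

4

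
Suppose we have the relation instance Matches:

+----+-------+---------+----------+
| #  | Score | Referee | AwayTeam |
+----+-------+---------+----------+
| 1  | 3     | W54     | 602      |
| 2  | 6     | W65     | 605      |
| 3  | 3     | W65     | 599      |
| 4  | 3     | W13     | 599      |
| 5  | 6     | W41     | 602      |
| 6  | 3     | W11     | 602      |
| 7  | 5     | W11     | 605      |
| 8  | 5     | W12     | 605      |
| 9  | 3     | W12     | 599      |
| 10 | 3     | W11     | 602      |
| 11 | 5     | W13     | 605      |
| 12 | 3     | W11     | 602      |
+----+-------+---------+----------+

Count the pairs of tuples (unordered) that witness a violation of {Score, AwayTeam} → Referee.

(Score=3, AwayTeam=602): violating pairs (1,6), (1,10), (1,12) — 3 pairs.
(Score=3, AwayTeam=599): violating pairs (3,4), (3,9), (4,9) — 3 pairs.
(Score=5, AwayTeam=605): violating pairs (7,8), (7,11), (8,11) — 3 pairs.

9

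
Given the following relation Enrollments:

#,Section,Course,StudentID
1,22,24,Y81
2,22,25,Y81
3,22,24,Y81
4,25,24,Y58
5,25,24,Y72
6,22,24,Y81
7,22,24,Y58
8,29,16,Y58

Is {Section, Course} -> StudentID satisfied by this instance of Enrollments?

No

(Section=22, Course=24): rows 1, 3, 6, 7 → StudentID takes values {Y81, Y58} — violation
(Section=22, Course=25): row 2 → StudentID = Y81 ✓
(Section=25, Course=24): rows 4, 5 → StudentID takes values {Y58, Y72} — violation
(Section=29, Course=16): row 8 → StudentID = Y58 ✓
Two rows agree on {Section, Course} but differ on StudentID, so {Section, Course} -> StudentID does not hold.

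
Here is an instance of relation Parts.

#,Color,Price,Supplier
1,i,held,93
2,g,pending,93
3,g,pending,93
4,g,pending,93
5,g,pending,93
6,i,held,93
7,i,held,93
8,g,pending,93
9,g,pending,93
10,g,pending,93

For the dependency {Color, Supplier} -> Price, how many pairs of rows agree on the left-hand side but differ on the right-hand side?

0

(Color=i, Supplier=93): all 3 rows agree on Price — 0 pairs.
(Color=g, Supplier=93): all 7 rows agree on Price — 0 pairs.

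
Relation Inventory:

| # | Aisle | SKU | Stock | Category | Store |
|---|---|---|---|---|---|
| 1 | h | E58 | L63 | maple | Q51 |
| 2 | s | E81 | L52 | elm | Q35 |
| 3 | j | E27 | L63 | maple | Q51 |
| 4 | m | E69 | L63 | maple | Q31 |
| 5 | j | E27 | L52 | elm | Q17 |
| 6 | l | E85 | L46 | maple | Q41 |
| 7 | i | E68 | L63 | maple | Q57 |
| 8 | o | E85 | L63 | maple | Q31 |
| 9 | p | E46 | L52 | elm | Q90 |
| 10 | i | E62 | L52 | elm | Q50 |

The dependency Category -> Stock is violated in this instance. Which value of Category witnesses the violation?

maple

Category=maple: rows 1, 3, 4, 6, 7, 8 → Stock takes values {L63, L46} — violation
Category=elm: rows 2, 5, 9, 10 → Stock = L52, L52, L52, L52 ✓
The only Category value with inconsistent Stock is Category=maple.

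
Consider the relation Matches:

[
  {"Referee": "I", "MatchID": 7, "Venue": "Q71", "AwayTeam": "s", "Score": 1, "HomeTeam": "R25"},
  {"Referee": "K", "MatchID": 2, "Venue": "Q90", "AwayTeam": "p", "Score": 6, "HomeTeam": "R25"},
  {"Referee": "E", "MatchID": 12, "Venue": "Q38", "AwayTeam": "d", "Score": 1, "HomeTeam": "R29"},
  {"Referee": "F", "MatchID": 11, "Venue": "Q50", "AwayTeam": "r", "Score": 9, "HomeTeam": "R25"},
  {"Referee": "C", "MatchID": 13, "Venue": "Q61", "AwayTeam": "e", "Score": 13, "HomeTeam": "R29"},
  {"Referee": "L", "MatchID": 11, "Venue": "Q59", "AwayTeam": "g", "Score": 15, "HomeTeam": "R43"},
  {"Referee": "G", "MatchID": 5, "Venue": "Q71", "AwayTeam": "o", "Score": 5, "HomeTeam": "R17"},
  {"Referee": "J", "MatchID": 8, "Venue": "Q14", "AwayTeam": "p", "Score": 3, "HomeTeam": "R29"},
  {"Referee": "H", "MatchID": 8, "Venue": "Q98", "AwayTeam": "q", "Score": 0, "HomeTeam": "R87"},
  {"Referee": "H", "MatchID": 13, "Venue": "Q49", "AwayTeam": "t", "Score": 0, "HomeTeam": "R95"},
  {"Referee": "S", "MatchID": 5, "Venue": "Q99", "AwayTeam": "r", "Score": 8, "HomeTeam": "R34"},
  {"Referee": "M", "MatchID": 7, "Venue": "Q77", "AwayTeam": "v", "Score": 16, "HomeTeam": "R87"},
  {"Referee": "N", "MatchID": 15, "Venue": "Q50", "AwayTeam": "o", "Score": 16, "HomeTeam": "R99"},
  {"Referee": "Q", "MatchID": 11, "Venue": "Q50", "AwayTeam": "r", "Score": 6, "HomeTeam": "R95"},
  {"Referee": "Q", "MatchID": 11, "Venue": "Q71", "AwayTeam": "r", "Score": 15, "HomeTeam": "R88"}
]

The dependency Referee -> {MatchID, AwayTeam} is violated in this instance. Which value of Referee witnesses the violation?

Referee=I: 1 row → {MatchID,AwayTeam} = (7, s) ✓
Referee=K: 1 row → {MatchID,AwayTeam} = (2, p) ✓
Referee=E: 1 row → {MatchID,AwayTeam} = (12, d) ✓
Referee=F: 1 row → {MatchID,AwayTeam} = (11, r) ✓
Referee=C: 1 row → {MatchID,AwayTeam} = (13, e) ✓
Referee=L: 1 row → {MatchID,AwayTeam} = (11, g) ✓
Referee=G: 1 row → {MatchID,AwayTeam} = (5, o) ✓
Referee=J: 1 row → {MatchID,AwayTeam} = (8, p) ✓
Referee=H: 2 rows → {MatchID,AwayTeam} takes values {(8, q), (13, t)} — violation
Referee=S: 1 row → {MatchID,AwayTeam} = (5, r) ✓
Referee=M: 1 row → {MatchID,AwayTeam} = (7, v) ✓
Referee=N: 1 row → {MatchID,AwayTeam} = (15, o) ✓
Referee=Q: 2 rows → {MatchID,AwayTeam} = (11, r), (11, r) ✓
The only Referee value with inconsistent RHS is Referee=H.

H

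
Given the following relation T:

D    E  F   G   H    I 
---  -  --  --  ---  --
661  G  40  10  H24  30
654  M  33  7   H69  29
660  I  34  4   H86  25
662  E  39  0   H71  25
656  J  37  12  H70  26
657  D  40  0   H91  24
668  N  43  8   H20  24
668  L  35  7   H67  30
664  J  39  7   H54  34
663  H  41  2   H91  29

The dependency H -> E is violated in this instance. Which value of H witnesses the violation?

H91

H=H24: 1 row → E = G ✓
H=H69: 1 row → E = M ✓
H=H86: 1 row → E = I ✓
H=H71: 1 row → E = E ✓
H=H70: 1 row → E = J ✓
H=H91: 2 rows → E takes values {D, H} — violation
H=H20: 1 row → E = N ✓
H=H67: 1 row → E = L ✓
H=H54: 1 row → E = J ✓
The only H value with inconsistent E is H=H91.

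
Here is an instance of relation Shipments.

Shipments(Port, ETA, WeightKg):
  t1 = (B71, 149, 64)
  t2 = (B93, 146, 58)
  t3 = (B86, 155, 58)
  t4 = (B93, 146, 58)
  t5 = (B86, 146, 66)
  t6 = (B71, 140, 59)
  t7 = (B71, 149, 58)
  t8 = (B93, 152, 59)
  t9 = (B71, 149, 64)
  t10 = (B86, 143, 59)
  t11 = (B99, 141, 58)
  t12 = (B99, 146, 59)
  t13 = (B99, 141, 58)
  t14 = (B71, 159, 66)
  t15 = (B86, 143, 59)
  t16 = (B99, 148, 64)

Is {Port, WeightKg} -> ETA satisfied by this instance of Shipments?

Yes

(Port=B71, WeightKg=64): rows 1, 9 → ETA = 149, 149 ✓
(Port=B93, WeightKg=58): rows 2, 4 → ETA = 146, 146 ✓
(Port=B86, WeightKg=58): row 3 → ETA = 155 ✓
(Port=B86, WeightKg=66): row 5 → ETA = 146 ✓
(Port=B71, WeightKg=59): row 6 → ETA = 140 ✓
(Port=B71, WeightKg=58): row 7 → ETA = 149 ✓
(Port=B93, WeightKg=59): row 8 → ETA = 152 ✓
(Port=B86, WeightKg=59): rows 10, 15 → ETA = 143, 143 ✓
(Port=B99, WeightKg=58): rows 11, 13 → ETA = 141, 141 ✓
(Port=B99, WeightKg=59): row 12 → ETA = 146 ✓
(Port=B71, WeightKg=66): row 14 → ETA = 159 ✓
(Port=B99, WeightKg=64): row 16 → ETA = 148 ✓
Every {Port, WeightKg} value is associated with a single ETA value, so {Port, WeightKg} -> ETA holds.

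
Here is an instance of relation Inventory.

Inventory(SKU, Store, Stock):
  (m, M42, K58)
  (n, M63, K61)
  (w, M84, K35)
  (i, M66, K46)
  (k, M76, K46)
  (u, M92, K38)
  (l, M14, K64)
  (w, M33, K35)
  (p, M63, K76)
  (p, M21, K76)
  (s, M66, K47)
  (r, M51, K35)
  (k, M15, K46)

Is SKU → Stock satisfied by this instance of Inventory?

SKU=m: 1 row → Stock = K58 ✓
SKU=n: 1 row → Stock = K61 ✓
SKU=w: 2 rows → Stock = K35, K35 ✓
SKU=i: 1 row → Stock = K46 ✓
SKU=k: 2 rows → Stock = K46, K46 ✓
SKU=u: 1 row → Stock = K38 ✓
SKU=l: 1 row → Stock = K64 ✓
SKU=p: 2 rows → Stock = K76, K76 ✓
SKU=s: 1 row → Stock = K47 ✓
SKU=r: 1 row → Stock = K35 ✓
Every SKU value is associated with a single Stock value, so SKU → Stock holds.

Yes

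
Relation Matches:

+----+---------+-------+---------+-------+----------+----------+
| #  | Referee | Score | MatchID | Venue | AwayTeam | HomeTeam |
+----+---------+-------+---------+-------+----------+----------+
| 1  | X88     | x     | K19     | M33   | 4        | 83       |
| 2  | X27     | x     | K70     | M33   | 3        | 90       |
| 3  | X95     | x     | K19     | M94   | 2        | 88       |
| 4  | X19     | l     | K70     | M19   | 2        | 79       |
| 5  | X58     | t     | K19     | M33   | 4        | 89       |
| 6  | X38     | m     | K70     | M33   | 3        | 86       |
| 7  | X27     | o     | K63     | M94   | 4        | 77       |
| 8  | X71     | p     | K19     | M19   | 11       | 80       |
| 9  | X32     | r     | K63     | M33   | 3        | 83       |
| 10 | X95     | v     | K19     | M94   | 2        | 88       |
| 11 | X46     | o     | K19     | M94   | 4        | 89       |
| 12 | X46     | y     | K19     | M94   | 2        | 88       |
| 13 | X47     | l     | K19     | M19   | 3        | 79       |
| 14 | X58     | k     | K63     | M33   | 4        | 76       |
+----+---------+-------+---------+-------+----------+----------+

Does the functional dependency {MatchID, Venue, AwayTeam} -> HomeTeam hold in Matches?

No

(MatchID=K19, Venue=M33, AwayTeam=4): rows 1, 5 → HomeTeam takes values {83, 89} — violation
(MatchID=K70, Venue=M33, AwayTeam=3): rows 2, 6 → HomeTeam takes values {90, 86} — violation
(MatchID=K19, Venue=M94, AwayTeam=2): rows 3, 10, 12 → HomeTeam = 88, 88, 88 ✓
(MatchID=K70, Venue=M19, AwayTeam=2): row 4 → HomeTeam = 79 ✓
(MatchID=K63, Venue=M94, AwayTeam=4): row 7 → HomeTeam = 77 ✓
(MatchID=K19, Venue=M19, AwayTeam=11): row 8 → HomeTeam = 80 ✓
(MatchID=K63, Venue=M33, AwayTeam=3): row 9 → HomeTeam = 83 ✓
(MatchID=K19, Venue=M94, AwayTeam=4): row 11 → HomeTeam = 89 ✓
(MatchID=K19, Venue=M19, AwayTeam=3): row 13 → HomeTeam = 79 ✓
(MatchID=K63, Venue=M33, AwayTeam=4): row 14 → HomeTeam = 76 ✓
Two rows agree on {MatchID, Venue, AwayTeam} but differ on HomeTeam, so {MatchID, Venue, AwayTeam} -> HomeTeam does not hold.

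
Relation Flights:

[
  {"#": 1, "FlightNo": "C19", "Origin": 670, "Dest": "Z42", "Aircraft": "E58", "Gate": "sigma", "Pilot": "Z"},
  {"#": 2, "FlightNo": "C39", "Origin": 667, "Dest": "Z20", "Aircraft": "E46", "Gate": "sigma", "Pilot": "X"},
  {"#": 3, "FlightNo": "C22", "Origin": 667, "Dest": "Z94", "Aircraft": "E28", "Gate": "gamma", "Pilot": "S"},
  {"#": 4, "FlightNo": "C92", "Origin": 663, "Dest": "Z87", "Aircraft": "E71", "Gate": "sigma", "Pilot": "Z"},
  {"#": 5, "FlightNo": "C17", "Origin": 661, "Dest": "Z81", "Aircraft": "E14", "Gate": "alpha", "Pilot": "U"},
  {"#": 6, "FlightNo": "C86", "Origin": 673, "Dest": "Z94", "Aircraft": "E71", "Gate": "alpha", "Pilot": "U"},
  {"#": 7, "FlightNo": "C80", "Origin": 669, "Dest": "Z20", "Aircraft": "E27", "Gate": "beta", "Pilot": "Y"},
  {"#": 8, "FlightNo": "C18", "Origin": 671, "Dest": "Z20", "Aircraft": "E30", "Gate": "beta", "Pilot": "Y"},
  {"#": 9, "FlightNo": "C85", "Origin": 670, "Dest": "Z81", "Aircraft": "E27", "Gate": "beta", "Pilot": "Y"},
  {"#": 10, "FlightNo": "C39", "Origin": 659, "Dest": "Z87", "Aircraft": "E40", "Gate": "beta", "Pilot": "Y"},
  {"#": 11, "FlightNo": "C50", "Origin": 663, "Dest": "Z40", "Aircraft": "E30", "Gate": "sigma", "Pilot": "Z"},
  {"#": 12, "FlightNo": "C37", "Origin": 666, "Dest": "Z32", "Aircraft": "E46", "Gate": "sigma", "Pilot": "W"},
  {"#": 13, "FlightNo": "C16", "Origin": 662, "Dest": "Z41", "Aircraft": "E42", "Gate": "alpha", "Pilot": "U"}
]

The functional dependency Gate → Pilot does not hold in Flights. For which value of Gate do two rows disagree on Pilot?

sigma

Gate=sigma: rows 1, 2, 4, 11, 12 → Pilot takes values {Z, X, W} — violation
Gate=gamma: row 3 → Pilot = S ✓
Gate=alpha: rows 5, 6, 13 → Pilot = U, U, U ✓
Gate=beta: rows 7, 8, 9, 10 → Pilot = Y, Y, Y, Y ✓
The only Gate value with inconsistent Pilot is Gate=sigma.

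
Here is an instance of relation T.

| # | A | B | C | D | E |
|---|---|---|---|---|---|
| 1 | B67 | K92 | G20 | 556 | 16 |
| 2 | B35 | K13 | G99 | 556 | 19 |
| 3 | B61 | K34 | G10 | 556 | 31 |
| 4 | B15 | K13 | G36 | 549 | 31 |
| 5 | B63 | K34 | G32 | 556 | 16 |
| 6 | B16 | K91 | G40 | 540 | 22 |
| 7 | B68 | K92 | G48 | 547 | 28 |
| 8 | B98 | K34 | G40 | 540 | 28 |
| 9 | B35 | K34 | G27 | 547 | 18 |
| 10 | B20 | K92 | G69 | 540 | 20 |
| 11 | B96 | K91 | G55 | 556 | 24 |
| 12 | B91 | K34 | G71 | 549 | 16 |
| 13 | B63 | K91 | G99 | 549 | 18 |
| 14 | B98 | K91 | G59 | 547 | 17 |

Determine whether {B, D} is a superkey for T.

No

Rows 3 and 5 have the same {B, D} value (B=K34, D=556) but are distinct tuples, so {B, D} does not determine every attribute — not a superkey.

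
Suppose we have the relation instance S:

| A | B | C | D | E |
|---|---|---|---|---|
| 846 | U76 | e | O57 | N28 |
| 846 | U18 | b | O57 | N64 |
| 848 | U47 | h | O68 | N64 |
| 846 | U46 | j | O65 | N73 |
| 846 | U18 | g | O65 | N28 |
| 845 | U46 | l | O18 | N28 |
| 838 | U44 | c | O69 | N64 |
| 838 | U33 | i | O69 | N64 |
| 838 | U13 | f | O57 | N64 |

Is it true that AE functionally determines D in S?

No

(A=846, E=N28): 2 rows → D takes values {O57, O65} — violation
(A=846, E=N64): 1 row → D = O57 ✓
(A=848, E=N64): 1 row → D = O68 ✓
(A=846, E=N73): 1 row → D = O65 ✓
(A=845, E=N28): 1 row → D = O18 ✓
(A=838, E=N64): 3 rows → D takes values {O69, O57} — violation
Two rows agree on AE but differ on D, so AE -> D does not hold.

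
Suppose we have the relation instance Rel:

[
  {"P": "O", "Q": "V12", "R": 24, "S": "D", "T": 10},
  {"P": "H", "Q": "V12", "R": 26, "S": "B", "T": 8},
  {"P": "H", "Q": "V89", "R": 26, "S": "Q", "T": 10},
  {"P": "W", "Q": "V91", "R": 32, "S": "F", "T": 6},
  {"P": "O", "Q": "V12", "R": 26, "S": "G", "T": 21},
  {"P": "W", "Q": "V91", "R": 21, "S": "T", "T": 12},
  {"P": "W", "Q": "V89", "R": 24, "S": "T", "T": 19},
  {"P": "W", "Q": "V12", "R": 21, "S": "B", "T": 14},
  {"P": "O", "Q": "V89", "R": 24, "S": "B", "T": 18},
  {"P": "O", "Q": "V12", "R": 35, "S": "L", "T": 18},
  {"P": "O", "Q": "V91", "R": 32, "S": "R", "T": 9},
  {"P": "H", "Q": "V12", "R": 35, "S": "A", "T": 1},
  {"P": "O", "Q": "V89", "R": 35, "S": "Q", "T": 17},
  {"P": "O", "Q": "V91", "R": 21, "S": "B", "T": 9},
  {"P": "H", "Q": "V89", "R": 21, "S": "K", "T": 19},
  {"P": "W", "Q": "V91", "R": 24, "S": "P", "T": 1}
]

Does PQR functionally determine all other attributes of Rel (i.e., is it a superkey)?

Yes

All 16 rows have distinct PQR values, so PQR → (all attributes) holds and PQR is a superkey.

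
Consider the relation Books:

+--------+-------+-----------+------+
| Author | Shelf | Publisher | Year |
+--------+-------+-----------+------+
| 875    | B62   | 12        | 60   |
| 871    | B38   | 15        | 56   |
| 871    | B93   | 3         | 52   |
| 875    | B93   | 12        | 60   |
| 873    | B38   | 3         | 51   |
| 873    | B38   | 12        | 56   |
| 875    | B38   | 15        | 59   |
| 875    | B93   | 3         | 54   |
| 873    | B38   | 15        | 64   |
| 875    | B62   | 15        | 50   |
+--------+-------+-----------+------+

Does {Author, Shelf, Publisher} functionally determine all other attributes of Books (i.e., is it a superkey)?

All 10 rows have distinct {Author, Shelf, Publisher} values, so {Author, Shelf, Publisher} → (all attributes) holds and {Author, Shelf, Publisher} is a superkey.

Yes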